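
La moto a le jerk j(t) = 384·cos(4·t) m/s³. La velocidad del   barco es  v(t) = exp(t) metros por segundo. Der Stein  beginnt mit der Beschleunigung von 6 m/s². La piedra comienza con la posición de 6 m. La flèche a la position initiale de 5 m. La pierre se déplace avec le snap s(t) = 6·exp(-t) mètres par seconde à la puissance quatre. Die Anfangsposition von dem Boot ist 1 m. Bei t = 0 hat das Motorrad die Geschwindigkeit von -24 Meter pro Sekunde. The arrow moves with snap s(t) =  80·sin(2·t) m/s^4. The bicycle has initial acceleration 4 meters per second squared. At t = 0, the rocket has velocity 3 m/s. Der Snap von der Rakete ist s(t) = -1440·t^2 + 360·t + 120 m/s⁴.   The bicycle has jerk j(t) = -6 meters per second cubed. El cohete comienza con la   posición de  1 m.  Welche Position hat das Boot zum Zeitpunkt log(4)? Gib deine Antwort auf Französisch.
Nous devons intégrer notre équation de la vitesse v(t) = exp(t) 1 fois. L'intégrale de la vitesse est la position. En utilisant x(0) = 1, nous obtenons x(t) = exp(t). En utilisant x(t) = exp(t) et en substituant t = log(4), nous trouvons x = 4.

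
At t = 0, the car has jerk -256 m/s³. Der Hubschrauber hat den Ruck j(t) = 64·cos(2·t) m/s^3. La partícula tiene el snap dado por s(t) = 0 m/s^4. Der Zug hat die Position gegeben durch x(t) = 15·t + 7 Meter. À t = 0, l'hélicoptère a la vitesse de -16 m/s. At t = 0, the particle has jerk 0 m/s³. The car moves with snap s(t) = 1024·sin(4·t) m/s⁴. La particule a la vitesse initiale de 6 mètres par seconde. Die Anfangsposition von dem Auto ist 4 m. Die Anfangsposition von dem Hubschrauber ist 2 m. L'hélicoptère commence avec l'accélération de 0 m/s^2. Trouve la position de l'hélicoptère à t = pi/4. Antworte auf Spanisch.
Partiendo de la sacudida j(t) = 64·cos(2·t), tomamos 3 integrales. La antiderivada de la sacudida es la aceleración. Usando a(0) = 0, obtenemos a(t) = 32·sin(2·t). La antiderivada de la aceleración es la velocidad. Usando v(0) = -16, obtenemos v(t) = -16·cos(2·t). La antiderivada de la velocidad es la posición. Usando x(0) = 2, obtenemos x(t) = 2 - 8·sin(2·t). Usando x(t) = 2 - 8·sin(2·t) y sustituyendo t = pi/4, encontramos x = -6.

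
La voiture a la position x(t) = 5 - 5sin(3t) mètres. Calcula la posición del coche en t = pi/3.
Tenemos la posición x(t) = 5 - 5·sin(3·t). Sustituyendo t = pi/3: x(pi/3) = 5.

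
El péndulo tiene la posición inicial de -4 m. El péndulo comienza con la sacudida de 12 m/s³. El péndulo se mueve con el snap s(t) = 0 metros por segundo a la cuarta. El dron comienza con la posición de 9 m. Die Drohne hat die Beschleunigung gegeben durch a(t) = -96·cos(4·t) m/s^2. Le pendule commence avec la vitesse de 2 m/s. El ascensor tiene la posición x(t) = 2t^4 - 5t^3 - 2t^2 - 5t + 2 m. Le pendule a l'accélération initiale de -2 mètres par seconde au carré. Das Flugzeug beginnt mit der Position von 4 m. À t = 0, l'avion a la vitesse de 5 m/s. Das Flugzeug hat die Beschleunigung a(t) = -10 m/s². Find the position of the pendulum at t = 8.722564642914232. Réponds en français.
Nous devons trouver la primitive de notre équation du snap s(t) = 0 4 fois. En prenant ∫s(t)dt et en appliquant j(0) = 12, nous trouvons j(t) = 12. En prenant ∫j(t)dt et en appliquant a(0) = -2, nous trouvons a(t) = 12·t - 2. En prenant ∫a(t)dt et en appliquant v(0) = 2, nous trouvons v(t) = 6·t^2 - 2·t + 2. En intégrant la vitesse et en utilisant la condition initiale x(0) = -4, nous obtenons x(t) = 2·t^3 - t^2 + 2·t - 4. Nous avons la position x(t) = 2·t^3 - t^2 + 2·t - 4. En substituant t = 8.722564642914232: x(8.722564642914232) = 1264.64210356158.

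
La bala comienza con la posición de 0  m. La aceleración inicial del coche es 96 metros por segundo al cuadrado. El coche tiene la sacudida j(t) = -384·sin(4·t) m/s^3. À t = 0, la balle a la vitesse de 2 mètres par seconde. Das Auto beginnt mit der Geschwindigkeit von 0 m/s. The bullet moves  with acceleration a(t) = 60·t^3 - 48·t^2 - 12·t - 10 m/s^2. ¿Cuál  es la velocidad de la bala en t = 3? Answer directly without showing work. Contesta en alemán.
v(3) = 701.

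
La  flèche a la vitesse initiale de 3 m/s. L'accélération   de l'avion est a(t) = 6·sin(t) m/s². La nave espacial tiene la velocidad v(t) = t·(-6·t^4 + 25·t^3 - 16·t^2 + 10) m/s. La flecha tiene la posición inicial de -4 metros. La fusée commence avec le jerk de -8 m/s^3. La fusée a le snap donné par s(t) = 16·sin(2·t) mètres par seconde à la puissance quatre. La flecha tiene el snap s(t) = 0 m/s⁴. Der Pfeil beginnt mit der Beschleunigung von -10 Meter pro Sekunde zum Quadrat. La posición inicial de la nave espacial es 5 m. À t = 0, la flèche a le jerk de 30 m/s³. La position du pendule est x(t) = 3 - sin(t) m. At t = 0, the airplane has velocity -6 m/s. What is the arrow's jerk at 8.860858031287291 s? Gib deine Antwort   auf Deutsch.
Wir müssen das Integral unserer Gleichung für den Snap s(t) = 0 1-mal finden. Die Stammfunktion von dem Snap, mit j(0) = 30, ergibt den Ruck: j(t) = 30. Mit j(t) = 30 und Einsetzen von t = 8.860858031287291, finden wir j = 30.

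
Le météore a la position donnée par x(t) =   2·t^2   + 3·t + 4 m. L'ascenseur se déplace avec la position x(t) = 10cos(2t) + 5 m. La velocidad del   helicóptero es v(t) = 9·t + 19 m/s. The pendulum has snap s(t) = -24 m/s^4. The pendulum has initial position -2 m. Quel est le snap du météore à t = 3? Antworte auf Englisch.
To solve this, we need to take 4 derivatives of our position equation x(t) = 2·t^2 + 3·t + 4. Taking d/dt of x(t), we find v(t) = 4·t + 3. Taking d/dt of v(t), we find a(t) = 4. Differentiating acceleration, we get jerk: j(t) = 0. Taking d/dt of j(t), we find s(t) = 0. Using s(t) = 0 and substituting t = 3, we find s = 0.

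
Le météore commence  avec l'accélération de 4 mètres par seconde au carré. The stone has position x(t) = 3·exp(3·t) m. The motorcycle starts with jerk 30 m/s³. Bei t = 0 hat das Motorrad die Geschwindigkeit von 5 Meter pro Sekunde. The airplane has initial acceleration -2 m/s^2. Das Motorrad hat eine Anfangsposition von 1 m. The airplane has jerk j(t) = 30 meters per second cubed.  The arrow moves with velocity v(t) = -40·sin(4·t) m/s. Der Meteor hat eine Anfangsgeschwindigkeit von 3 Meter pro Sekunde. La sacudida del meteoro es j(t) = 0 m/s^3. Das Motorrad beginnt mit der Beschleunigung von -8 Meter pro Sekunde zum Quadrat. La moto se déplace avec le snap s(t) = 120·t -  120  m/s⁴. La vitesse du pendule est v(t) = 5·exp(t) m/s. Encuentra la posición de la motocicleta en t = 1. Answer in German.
Wir müssen die Stammfunktion unserer Gleichung für den Snap s(t) = 120·t - 120 4-mal finden. Durch Integration von dem Snap und Verwendung der Anfangsbedingung j(0) = 30, erhalten wir j(t) = 60·t^2 - 120·t + 30. Durch Integration von dem Ruck und Verwendung der Anfangsbedingung a(0) = -8, erhalten wir a(t) = 20·t^3 - 60·t^2 + 30·t - 8. Das Integral von der Beschleunigung ist die Geschwindigkeit. Mit v(0) = 5 erhalten wir v(t) = 5·t^4 - 20·t^3 + 15·t^2 - 8·t + 5. Durch Integration von der Geschwindigkeit und Verwendung der Anfangsbedingung x(0) = 1, erhalten wir x(t) = t^5 - 5·t^4 + 5·t^3 - 4·t^2 + 5·t + 1. Aus der Gleichung für die Position x(t) = t^5 - 5·t^4 + 5·t^3 - 4·t^2 + 5·t + 1, setzen wir t = 1 ein und erhalten x = 3.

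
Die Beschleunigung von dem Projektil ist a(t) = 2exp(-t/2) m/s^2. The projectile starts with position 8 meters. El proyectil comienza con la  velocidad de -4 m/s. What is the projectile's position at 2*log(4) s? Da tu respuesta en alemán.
Um dies zu lösen, müssen wir 2 Integrale unserer Gleichung für die Beschleunigung a(t) = 2·exp(-t/2) finden. Mit ∫a(t)dt und Anwendung von v(0) = -4, finden wir v(t) = -4·exp(-t/2). Mit ∫v(t)dt und Anwendung von x(0) = 8, finden wir x(t) = 8·exp(-t/2). Wir haben die Position x(t) = 8·exp(-t/2). Durch Einsetzen von t = 2*log(4): x(2*log(4)) = 2.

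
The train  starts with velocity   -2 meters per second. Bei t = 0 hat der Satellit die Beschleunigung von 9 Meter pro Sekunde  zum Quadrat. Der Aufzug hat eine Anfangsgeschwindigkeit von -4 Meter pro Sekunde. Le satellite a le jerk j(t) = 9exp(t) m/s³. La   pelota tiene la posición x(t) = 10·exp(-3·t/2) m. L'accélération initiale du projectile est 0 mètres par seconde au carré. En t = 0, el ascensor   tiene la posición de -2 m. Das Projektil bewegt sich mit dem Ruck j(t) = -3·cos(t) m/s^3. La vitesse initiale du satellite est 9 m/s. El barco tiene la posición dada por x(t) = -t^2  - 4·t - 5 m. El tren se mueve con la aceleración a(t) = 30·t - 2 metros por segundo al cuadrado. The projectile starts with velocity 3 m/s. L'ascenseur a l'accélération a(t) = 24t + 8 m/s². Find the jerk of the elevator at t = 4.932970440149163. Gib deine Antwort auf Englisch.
To solve this, we need to take 1 derivative of our acceleration equation a(t) = 24·t + 8. Differentiating acceleration, we get jerk: j(t) = 24. From the given jerk equation j(t) = 24, we substitute t = 4.932970440149163 to get j = 24.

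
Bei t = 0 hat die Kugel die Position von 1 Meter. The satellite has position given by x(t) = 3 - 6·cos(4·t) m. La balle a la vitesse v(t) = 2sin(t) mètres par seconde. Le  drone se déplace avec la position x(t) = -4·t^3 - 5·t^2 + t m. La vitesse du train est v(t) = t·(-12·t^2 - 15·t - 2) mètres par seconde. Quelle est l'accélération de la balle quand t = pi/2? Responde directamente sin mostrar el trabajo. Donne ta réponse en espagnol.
La aceleración en t = pi/2 es a = 0.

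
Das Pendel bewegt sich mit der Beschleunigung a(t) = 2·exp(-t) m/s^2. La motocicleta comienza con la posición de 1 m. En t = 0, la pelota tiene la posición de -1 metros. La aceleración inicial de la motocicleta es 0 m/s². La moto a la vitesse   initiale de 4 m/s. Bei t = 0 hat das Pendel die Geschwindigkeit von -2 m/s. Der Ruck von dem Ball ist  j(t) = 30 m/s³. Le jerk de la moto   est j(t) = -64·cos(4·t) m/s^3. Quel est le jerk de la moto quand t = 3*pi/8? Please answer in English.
We have jerk j(t) = -64·cos(4·t). Substituting t = 3*pi/8: j(3*pi/8) = 0.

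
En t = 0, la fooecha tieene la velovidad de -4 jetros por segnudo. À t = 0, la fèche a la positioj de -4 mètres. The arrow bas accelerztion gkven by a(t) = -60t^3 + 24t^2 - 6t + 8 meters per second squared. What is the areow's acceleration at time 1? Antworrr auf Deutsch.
Aus der Gleichung für die Beschleunigung a(t) = -60·t^3 + 24·t^2 - 6·t + 8, setzen wir t = 1 ein und erhalten a = -34.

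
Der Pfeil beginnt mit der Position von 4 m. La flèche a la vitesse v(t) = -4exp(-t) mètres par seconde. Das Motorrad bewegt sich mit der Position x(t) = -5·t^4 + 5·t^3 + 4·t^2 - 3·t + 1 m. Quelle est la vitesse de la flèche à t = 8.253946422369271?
De l'équation de la vitesse v(t) = -4·exp(-t), nous substituons t = 8.253946422369271 pour obtenir v = -0.00104091820986527.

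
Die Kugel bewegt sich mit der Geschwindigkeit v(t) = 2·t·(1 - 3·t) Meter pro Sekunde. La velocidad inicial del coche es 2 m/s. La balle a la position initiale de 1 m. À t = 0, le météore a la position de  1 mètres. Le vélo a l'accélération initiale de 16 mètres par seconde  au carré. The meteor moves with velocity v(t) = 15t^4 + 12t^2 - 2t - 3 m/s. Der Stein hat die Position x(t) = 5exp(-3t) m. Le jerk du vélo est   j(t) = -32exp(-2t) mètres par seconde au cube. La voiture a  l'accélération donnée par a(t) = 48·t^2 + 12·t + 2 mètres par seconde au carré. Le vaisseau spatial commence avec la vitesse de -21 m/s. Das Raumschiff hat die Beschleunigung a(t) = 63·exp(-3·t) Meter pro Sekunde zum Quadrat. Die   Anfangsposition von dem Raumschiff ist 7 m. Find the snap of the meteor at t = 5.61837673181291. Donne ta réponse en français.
Nous devons dériver notre équation de la vitesse v(t) = 15·t^4 + 12·t^2 - 2·t - 3 3 fois. En dérivant la vitesse, nous obtenons l'accélération: a(t) = 60·t^3 + 24·t - 2. En prenant d/dt de a(t), nous trouvons j(t) = 180·t^2 + 24. La dérivée du jerk donne le snap: s(t) = 360·t. En utilisant s(t) = 360·t et en substituant t = 5.61837673181291, nous trouvons s = 2022.61562345265.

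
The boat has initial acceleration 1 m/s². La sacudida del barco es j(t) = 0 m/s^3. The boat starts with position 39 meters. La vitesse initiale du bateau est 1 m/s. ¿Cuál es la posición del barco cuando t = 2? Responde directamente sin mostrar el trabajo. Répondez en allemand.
Die Antwort ist 43.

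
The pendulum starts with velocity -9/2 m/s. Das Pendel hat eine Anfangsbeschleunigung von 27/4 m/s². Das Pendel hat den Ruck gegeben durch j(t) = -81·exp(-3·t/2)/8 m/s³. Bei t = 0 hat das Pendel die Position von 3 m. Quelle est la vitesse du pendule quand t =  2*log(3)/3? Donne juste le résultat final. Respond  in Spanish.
En t = 2*log(3)/3, v = -3/2.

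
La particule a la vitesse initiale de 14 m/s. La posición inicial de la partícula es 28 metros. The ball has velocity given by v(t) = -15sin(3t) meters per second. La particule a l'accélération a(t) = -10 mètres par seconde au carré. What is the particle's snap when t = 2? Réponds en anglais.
Starting from acceleration a(t) = -10, we take 2 derivatives. Differentiating acceleration, we get jerk: j(t) = 0. Taking d/dt of j(t), we find s(t) = 0. From the given snap equation s(t) = 0, we substitute t = 2 to get s = 0.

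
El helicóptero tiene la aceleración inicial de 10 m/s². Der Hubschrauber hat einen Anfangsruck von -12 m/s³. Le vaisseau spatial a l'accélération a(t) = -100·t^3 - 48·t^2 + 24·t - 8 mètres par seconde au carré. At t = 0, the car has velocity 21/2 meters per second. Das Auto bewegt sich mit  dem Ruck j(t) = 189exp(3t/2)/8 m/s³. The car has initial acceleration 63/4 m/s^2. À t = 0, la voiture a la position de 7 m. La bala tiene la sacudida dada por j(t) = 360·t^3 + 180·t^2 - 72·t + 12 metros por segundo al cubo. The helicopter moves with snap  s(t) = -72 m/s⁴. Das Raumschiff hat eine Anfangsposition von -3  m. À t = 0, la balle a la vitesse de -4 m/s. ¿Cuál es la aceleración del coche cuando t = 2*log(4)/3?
Para resolver esto, necesitamos tomar 1 integral de nuestra ecuación de la sacudida j(t) = 189·exp(3·t/2)/8. La integral de la sacudida es la aceleración. Usando a(0) = 63/4, obtenemos a(t) = 63·exp(3·t/2)/4. De la ecuación de la aceleración a(t) = 63·exp(3·t/2)/4, sustituimos t = 2*log(4)/3 para obtener a = 63.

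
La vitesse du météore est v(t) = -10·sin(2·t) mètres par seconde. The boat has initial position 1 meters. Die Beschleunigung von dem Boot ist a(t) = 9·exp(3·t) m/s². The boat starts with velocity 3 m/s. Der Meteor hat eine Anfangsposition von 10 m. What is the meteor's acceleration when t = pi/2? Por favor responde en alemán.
Um dies zu lösen, müssen wir 1 Ableitung unserer Gleichung für die Geschwindigkeit v(t) = -10·sin(2·t) nehmen. Durch Ableiten von der Geschwindigkeit erhalten wir die Beschleunigung: a(t) = -20·cos(2·t). Aus der Gleichung für die Beschleunigung a(t) = -20·cos(2·t), setzen wir t = pi/2 ein und erhalten a = 20.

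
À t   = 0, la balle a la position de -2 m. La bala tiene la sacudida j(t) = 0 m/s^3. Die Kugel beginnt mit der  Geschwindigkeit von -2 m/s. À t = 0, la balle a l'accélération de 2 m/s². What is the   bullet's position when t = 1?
We need to integrate our jerk equation j(t) = 0 3 times. Integrating jerk and using the initial condition a(0) = 2, we get a(t) = 2. Taking ∫a(t)dt and applying v(0) = -2, we find v(t) = 2·t - 2. Finding the integral of v(t) and using x(0) = -2: x(t) = t^2 - 2·t - 2. From the given position equation x(t) = t^2 - 2·t - 2, we substitute t = 1 to get x = -3.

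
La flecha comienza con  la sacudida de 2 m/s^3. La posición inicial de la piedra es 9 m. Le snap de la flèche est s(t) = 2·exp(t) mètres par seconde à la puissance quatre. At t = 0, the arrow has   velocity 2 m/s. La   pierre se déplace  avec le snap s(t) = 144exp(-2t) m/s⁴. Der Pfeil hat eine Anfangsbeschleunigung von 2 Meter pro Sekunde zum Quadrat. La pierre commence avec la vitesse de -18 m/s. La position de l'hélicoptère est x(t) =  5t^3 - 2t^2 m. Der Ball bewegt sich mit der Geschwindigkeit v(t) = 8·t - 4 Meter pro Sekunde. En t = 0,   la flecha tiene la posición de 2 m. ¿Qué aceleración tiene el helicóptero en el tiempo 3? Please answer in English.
Starting from position x(t) = 5·t^3 - 2·t^2, we take 2 derivatives. Taking d/dt of x(t), we find v(t) = 15·t^2 - 4·t. The derivative of velocity gives acceleration: a(t) = 30·t - 4. From the given acceleration equation a(t) = 30·t - 4, we substitute t = 3 to get a = 86.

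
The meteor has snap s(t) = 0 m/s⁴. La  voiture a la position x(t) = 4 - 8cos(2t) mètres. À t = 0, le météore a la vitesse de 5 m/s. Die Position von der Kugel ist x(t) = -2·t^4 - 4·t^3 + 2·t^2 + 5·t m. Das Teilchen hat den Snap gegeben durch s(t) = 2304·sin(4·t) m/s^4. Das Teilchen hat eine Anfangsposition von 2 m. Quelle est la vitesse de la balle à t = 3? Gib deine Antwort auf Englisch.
To solve this, we need to take 1 derivative of our position equation x(t) = -2·t^4 - 4·t^3 + 2·t^2 + 5·t. Differentiating position, we get velocity: v(t) = -8·t^3 - 12·t^2 + 4·t + 5. Using v(t) = -8·t^3 - 12·t^2 + 4·t + 5 and substituting t = 3, we find v = -307.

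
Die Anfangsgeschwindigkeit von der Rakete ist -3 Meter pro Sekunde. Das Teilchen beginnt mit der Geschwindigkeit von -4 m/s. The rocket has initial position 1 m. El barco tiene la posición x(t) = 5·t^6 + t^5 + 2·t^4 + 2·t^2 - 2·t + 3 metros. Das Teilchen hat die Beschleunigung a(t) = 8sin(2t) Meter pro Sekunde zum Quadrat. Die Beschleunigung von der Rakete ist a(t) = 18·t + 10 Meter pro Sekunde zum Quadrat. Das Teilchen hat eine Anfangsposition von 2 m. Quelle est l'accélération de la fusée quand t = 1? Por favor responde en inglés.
Using a(t) = 18·t + 10 and substituting t = 1, we find a = 28.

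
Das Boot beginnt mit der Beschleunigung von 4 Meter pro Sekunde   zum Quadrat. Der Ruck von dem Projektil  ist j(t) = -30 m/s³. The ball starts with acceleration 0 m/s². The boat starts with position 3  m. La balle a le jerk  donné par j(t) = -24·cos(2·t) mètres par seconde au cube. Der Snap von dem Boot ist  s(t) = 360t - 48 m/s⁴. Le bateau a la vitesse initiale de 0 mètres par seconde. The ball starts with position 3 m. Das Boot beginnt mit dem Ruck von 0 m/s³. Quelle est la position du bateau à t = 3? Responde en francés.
Pour résoudre ceci, nous devons prendre 4 intégrales de notre équation du snap s(t) = 360·t - 48. La primitive du snap, avec j(0) = 0, donne le jerk: j(t) = 12·t·(15·t - 4). La primitive du jerk est l'accélération. En utilisant a(0) = 4, nous obtenons a(t) = 60·t^3 - 24·t^2 + 4. La primitive de l'accélération est la vitesse. En utilisant v(0) = 0, nous obtenons v(t) = t·(15·t^3 - 8·t^2 + 4). L'intégrale de la vitesse, avec x(0) = 3, donne la position: x(t) = 3·t^5 - 2·t^4 + 2·t^2 + 3. En utilisant x(t) = 3·t^5 - 2·t^4 + 2·t^2 + 3 et en substituant t = 3, nous trouvons x = 588.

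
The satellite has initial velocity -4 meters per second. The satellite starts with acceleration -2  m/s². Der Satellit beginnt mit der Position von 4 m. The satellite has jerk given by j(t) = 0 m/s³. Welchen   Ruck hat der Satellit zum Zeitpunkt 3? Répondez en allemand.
Aus der Gleichung für den Ruck j(t) = 0, setzen wir t = 3 ein und erhalten j = 0.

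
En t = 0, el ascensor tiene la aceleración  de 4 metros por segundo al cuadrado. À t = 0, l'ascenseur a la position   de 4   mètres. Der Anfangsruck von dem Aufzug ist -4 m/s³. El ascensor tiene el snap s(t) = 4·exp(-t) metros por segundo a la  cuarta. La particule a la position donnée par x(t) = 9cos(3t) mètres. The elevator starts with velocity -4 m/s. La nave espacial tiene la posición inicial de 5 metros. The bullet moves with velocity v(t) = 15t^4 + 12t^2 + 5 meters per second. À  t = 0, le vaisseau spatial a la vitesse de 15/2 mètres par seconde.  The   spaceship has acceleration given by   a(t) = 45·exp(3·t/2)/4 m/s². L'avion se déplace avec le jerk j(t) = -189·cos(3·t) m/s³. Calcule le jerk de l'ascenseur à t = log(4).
Nous devons intégrer notre équation du snap s(t) = 4·exp(-t) 1 fois. En intégrant le snap et en utilisant la condition initiale j(0) = -4, nous obtenons j(t) = -4·exp(-t). En utilisant j(t) = -4·exp(-t) et en substituant t = log(4), nous trouvons j = -1.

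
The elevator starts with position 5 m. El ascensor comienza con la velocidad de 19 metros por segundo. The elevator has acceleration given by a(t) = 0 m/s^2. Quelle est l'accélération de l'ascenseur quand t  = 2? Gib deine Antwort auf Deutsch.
Wir haben die Beschleunigung a(t) = 0. Durch Einsetzen von t = 2: a(2) = 0.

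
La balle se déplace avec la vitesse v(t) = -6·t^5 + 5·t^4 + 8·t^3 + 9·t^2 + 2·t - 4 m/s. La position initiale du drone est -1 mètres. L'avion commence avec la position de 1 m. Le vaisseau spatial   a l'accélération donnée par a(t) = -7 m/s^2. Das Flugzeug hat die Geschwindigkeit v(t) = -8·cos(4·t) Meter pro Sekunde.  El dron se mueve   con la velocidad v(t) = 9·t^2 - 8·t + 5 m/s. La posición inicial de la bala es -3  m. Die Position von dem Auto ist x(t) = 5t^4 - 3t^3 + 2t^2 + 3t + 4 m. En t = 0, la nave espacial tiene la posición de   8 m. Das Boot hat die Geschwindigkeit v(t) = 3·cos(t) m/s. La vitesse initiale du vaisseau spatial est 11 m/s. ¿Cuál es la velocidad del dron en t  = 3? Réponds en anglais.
We have velocity v(t) = 9·t^2 - 8·t + 5. Substituting t = 3: v(3) = 62.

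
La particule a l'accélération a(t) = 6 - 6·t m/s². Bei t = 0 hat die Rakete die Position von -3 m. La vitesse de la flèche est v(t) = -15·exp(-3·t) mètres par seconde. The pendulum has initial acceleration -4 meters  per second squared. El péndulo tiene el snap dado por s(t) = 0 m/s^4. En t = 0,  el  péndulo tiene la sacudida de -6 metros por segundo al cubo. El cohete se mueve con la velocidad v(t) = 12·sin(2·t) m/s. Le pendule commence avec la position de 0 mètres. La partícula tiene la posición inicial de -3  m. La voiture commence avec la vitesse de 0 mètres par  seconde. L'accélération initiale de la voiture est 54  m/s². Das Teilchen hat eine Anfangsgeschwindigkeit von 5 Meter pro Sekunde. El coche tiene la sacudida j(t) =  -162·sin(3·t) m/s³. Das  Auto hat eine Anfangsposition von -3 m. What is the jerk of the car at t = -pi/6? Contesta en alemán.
Aus der Gleichung für den Ruck j(t) = -162·sin(3·t), setzen wir t = -pi/6 ein und erhalten j = 162.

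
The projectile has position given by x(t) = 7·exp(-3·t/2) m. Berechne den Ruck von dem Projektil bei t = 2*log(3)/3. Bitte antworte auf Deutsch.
Wir müssen unsere Gleichung für die Position x(t) = 7·exp(-3·t/2) 3-mal ableiten. Durch Ableiten von der Position erhalten wir die Geschwindigkeit: v(t) = -21·exp(-3·t/2)/2. Die Ableitung von der Geschwindigkeit ergibt die Beschleunigung: a(t) = 63·exp(-3·t/2)/4. Die Ableitung von der Beschleunigung ergibt den Ruck: j(t) = -189·exp(-3·t/2)/8. Wir haben den Ruck j(t) = -189·exp(-3·t/2)/8. Durch Einsetzen von t = 2*log(3)/3: j(2*log(3)/3) = -63/8.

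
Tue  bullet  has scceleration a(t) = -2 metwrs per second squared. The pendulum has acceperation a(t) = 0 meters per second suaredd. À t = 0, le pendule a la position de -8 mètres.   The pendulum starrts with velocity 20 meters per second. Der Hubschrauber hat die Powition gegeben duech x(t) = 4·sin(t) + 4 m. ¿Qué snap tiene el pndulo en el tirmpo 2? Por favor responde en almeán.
Wir müssen unsere Gleichung für die Beschleunigung a(t) = 0 2-mal ableiten. Mit d/dt von a(t) finden wir j(t) = 0. Mit d/dt von j(t) finden wir s(t) = 0. Mit s(t) = 0 und Einsetzen von t = 2, finden wir s = 0.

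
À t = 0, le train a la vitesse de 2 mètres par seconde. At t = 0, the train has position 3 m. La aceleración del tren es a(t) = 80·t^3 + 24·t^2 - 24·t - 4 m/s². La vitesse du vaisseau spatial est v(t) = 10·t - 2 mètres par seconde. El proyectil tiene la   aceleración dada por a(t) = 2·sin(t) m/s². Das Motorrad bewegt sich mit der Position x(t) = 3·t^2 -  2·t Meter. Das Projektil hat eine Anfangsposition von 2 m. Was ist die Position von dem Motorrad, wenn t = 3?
Wir haben die Position x(t) = 3·t^2 - 2·t. Durch Einsetzen von t = 3: x(3) = 21.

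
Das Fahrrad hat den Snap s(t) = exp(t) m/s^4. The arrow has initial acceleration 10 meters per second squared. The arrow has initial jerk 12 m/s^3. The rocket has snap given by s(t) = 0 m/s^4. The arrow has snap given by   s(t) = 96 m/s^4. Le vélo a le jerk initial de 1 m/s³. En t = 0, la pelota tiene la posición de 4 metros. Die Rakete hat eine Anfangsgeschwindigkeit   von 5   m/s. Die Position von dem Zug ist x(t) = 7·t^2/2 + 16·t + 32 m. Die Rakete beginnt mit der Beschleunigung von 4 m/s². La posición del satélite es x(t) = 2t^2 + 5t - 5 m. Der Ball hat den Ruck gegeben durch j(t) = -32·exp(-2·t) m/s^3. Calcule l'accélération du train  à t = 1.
Pour résoudre ceci, nous devons prendre 2 dérivées de notre équation de la position x(t) = 7·t^2/2 + 16·t + 32. En prenant d/dt de x(t), nous trouvons v(t) = 7·t + 16. En prenant d/dt de v(t), nous trouvons a(t) = 7. Nous avons l'accélération a(t) = 7. En substituant t = 1: a(1) = 7.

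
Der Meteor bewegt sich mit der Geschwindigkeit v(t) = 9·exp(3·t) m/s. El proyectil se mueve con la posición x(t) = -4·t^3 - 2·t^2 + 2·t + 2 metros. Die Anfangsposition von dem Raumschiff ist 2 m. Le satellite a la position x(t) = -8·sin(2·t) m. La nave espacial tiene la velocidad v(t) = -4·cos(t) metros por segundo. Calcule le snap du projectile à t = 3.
En partant de la position x(t) = -4·t^3 - 2·t^2 + 2·t + 2, nous prenons 4 dérivées. En prenant d/dt de x(t), nous trouvons v(t) = -12·t^2 - 4·t + 2. En dérivant la vitesse, nous obtenons l'accélération: a(t) = -24·t - 4. En prenant d/dt de a(t), nous trouvons j(t) = -24. En dérivant le jerk, nous obtenons le snap: s(t) = 0. De l'équation du snap s(t) = 0, nous substituons t = 3 pour obtenir s = 0.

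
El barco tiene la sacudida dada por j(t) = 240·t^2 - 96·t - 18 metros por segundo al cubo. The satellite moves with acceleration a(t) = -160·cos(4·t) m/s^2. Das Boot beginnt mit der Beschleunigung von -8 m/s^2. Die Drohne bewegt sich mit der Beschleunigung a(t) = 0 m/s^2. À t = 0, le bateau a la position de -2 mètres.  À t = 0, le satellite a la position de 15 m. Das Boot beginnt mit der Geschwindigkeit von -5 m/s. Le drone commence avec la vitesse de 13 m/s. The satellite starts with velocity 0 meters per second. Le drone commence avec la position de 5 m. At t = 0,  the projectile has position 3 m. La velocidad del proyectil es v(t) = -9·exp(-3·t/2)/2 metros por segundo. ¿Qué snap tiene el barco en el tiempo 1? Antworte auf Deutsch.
Wir müssen unsere Gleichung für den Ruck j(t) = 240·t^2 - 96·t - 18 1-mal ableiten. Die Ableitung von dem Ruck ergibt den Snap: s(t) = 480·t - 96. Mit s(t) = 480·t - 96 und Einsetzen von t = 1, finden wir s = 384.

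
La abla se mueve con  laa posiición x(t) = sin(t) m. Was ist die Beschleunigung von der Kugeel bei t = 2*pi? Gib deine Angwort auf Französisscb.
En partant de la position x(t) = sin(t), nous prenons 2 dérivées. En prenant d/dt de x(t), nous trouvons v(t) = cos(t). En dérivant la vitesse, nous obtenons l'accélération: a(t) = -sin(t). En utilisant a(t) = -sin(t) et en substituant t = 2*pi, nous trouvons a = 0.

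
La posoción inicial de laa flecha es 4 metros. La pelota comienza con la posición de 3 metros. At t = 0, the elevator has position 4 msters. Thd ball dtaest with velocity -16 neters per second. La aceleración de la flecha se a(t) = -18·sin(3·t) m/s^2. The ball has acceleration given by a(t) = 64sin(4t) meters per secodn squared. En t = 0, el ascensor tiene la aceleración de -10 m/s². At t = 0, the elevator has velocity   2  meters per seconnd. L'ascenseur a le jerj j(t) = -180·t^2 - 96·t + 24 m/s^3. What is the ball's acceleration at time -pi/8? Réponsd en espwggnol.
Tenemos la aceleración a(t) = 64·sin(4·t). Sustituyendo t = -pi/8: a(-pi/8) = -64.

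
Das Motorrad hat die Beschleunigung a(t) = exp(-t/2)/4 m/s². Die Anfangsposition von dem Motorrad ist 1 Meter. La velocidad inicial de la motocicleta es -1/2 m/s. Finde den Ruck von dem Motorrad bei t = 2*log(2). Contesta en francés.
En partant de l'accélération a(t) = exp(-t/2)/4, nous prenons 1 dérivée. La dérivée de l'accélération donne le jerk: j(t) = -exp(-t/2)/8. En utilisant j(t) = -exp(-t/2)/8 et en substituant t = 2*log(2), nous trouvons j = -1/16.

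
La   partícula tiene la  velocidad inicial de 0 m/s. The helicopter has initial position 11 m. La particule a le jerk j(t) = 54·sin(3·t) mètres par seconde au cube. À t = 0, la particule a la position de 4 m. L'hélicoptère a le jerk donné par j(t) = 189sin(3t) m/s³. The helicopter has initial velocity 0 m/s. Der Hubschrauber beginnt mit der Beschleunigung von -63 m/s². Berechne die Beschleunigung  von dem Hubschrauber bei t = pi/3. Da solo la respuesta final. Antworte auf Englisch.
The answer is 63.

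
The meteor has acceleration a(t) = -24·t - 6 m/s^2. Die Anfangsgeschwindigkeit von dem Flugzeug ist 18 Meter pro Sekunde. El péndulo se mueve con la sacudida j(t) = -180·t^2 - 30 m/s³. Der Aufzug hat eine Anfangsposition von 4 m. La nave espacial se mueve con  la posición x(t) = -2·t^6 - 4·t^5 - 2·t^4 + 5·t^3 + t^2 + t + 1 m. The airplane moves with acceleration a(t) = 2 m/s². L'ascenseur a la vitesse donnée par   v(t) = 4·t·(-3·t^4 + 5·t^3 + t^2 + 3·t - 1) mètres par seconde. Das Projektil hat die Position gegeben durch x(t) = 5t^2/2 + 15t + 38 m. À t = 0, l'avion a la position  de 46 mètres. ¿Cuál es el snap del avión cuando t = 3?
Para resolver esto, necesitamos tomar 2 derivadas de nuestra ecuación de la aceleración a(t) = 2. Tomando d/dt de a(t), encontramos j(t) = 0. La derivada de la sacudida da el snap: s(t) = 0. Tenemos el snap s(t) = 0. Sustituyendo t = 3: s(3) = 0.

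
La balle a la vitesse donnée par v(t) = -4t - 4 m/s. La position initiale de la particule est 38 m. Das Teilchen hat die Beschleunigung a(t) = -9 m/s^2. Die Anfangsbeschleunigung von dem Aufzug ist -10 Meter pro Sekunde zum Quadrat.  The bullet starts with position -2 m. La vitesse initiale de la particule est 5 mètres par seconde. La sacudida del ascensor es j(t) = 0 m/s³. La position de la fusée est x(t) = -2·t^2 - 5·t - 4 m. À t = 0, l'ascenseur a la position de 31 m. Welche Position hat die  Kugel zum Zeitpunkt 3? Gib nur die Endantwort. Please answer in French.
x(3) = -32.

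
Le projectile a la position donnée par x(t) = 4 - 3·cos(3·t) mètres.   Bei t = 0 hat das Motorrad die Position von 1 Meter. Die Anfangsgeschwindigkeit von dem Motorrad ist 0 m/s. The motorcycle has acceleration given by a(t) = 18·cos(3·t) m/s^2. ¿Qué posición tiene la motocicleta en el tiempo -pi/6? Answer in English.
Starting from acceleration a(t) = 18·cos(3·t), we take 2 antiderivatives. Integrating acceleration and using the initial condition v(0) = 0, we get v(t) = 6·sin(3·t). Taking ∫v(t)dt and applying x(0) = 1, we find x(t) = 3 - 2·cos(3·t). Using x(t) = 3 - 2·cos(3·t) and substituting t = -pi/6, we find x = 3.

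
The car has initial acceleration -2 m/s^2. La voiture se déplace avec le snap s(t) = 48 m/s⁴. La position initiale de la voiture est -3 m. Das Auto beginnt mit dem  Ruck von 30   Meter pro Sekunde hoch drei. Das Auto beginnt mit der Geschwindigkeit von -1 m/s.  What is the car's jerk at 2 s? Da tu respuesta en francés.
Nous devons intégrer notre équation du snap s(t) = 48 1 fois. La primitive du snap est le jerk. En utilisant j(0) = 30, nous obtenons j(t) = 48·t + 30. De l'équation du jerk j(t) = 48·t + 30, nous substituons t = 2 pour obtenir j = 126.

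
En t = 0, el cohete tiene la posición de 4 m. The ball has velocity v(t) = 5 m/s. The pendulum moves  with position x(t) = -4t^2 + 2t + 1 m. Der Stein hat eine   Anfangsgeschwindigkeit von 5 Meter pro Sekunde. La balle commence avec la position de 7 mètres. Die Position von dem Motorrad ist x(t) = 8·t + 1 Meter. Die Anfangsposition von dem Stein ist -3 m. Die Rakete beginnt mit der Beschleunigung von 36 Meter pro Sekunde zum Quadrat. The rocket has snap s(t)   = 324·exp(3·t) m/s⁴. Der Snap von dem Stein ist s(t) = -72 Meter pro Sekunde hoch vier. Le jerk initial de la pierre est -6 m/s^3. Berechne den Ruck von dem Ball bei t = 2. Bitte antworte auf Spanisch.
Partiendo de la velocidad v(t) = 5, tomamos 2 derivadas. Derivando la velocidad, obtenemos la aceleración: a(t) = 0. Tomando d/dt de a(t), encontramos j(t) = 0. Tenemos la sacudida j(t) = 0. Sustituyendo t = 2: j(2) = 0.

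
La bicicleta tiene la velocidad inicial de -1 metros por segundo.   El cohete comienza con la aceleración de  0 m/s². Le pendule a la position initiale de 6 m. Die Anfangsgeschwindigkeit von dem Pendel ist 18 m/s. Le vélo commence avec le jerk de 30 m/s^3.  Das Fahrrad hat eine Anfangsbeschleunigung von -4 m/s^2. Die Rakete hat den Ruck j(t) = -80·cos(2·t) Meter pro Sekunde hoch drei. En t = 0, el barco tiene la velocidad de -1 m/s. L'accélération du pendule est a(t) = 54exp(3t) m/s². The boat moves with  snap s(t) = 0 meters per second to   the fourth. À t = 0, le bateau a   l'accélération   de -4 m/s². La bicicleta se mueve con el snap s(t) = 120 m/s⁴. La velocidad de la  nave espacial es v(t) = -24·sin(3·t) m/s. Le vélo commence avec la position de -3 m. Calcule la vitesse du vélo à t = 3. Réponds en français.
Nous devons intégrer notre équation du snap s(t) = 120 3 fois. En intégrant le snap et en utilisant la condition initiale j(0) = 30, nous obtenons j(t) = 120·t + 30. En intégrant le jerk et en utilisant la condition initiale a(0) = -4, nous obtenons a(t) = 60·t^2 + 30·t - 4. En prenant ∫a(t)dt et en appliquant v(0) = -1, nous trouvons v(t) = 20·t^3 + 15·t^2 - 4·t - 1. De l'équation de la vitesse v(t) = 20·t^3 + 15·t^2 - 4·t - 1, nous substituons t = 3 pour obtenir v = 662.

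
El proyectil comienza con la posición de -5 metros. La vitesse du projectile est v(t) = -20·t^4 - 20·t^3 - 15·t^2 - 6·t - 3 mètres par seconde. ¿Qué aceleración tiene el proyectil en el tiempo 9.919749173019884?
Para resolver esto, necesitamos tomar 1 derivada de nuestra ecuación de la velocidad v(t) = -20·t^4 - 20·t^3 - 15·t^2 - 6·t - 3. Derivando la velocidad, obtenemos la aceleración: a(t) = -80·t^3 - 60·t^2 - 30·t - 6. De la ecuación de la aceleración a(t) = -80·t^3 - 60·t^2 - 30·t - 6, sustituimos t = 9.919749173019884 para obtener a = -84297.0731690805.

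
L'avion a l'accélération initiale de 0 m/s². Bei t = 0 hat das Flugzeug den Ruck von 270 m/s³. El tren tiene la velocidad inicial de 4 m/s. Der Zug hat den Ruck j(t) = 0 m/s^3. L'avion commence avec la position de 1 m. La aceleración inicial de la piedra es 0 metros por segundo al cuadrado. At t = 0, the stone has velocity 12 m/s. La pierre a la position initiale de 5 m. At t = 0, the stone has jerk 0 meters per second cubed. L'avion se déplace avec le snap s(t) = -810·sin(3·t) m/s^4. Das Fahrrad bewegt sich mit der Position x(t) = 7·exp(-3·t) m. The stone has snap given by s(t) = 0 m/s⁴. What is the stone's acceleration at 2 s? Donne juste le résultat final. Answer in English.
At t = 2, a = 0.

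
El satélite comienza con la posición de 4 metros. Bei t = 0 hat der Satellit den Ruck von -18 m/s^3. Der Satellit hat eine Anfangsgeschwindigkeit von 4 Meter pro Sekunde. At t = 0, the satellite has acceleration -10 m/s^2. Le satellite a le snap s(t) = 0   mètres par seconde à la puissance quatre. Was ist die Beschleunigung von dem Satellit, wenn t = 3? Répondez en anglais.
To solve this, we need to take 2 antiderivatives of our snap equation s(t) = 0. The antiderivative of snap, with j(0) = -18, gives jerk: j(t) = -18. The antiderivative of jerk is acceleration. Using a(0) = -10, we get a(t) = -18·t - 10. Using a(t) = -18·t - 10 and substituting t = 3, we find a = -64.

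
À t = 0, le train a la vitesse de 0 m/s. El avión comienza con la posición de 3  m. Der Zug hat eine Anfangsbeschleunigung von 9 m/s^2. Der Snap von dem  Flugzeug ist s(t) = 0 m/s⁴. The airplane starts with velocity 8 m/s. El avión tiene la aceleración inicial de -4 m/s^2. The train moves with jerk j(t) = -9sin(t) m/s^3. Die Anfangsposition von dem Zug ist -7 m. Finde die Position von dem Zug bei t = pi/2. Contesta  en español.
Partiendo de la sacudida j(t) = -9·sin(t), tomamos 3 integrales. La integral de la sacudida es la aceleración. Usando a(0) = 9, obtenemos a(t) = 9·cos(t). La integral de la aceleración es la velocidad. Usando v(0) = 0, obtenemos v(t) = 9·sin(t). La antiderivada de la velocidad, con x(0) = -7, da la posición: x(t) = 2 - 9·cos(t). De la ecuación de la posición x(t) = 2 - 9·cos(t), sustituimos t = pi/2 para obtener x = 2.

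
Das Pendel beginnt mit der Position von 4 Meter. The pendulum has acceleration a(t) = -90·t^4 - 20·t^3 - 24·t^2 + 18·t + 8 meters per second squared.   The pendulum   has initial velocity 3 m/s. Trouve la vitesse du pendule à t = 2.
Pour résoudre ceci, nous devons prendre 1 intégrale de notre équation de l'accélération a(t) = -90·t^4 - 20·t^3 - 24·t^2 + 18·t + 8. En intégrant l'accélération et en utilisant la condition initiale v(0) = 3, nous obtenons v(t) = -18·t^5 - 5·t^4 - 8·t^3 + 9·t^2 + 8·t + 3. Nous avons la vitesse v(t) = -18·t^5 - 5·t^4 - 8·t^3 + 9·t^2 + 8·t + 3. En substituant t = 2: v(2) = -665.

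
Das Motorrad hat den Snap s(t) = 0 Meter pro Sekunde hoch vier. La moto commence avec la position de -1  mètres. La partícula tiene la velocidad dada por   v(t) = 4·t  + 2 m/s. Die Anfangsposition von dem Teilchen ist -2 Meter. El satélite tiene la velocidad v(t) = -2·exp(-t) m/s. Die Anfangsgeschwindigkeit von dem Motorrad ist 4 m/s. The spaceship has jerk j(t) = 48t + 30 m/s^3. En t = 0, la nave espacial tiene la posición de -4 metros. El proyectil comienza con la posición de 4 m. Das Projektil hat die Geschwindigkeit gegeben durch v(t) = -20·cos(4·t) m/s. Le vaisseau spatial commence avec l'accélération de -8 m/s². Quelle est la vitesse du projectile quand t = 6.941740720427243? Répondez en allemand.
Wir haben die Geschwindigkeit v(t) = -20·cos(4·t). Durch Einsetzen von t = 6.941740720427243: v(6.941740720427243) = 17.4804981562328.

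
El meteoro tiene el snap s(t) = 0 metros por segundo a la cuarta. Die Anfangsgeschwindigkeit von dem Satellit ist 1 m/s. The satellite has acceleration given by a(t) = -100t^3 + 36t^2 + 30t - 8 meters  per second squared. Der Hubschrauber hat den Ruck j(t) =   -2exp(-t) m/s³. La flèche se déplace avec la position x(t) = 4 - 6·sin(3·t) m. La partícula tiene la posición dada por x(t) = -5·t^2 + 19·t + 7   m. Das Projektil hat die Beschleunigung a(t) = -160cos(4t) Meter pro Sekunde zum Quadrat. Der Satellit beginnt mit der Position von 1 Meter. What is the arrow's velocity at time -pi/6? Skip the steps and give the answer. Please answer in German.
Bei t = -pi/6, v = 0.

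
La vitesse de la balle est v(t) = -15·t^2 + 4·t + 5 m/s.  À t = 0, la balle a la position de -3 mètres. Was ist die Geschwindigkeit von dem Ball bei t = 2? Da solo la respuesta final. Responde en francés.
v(2) = -47.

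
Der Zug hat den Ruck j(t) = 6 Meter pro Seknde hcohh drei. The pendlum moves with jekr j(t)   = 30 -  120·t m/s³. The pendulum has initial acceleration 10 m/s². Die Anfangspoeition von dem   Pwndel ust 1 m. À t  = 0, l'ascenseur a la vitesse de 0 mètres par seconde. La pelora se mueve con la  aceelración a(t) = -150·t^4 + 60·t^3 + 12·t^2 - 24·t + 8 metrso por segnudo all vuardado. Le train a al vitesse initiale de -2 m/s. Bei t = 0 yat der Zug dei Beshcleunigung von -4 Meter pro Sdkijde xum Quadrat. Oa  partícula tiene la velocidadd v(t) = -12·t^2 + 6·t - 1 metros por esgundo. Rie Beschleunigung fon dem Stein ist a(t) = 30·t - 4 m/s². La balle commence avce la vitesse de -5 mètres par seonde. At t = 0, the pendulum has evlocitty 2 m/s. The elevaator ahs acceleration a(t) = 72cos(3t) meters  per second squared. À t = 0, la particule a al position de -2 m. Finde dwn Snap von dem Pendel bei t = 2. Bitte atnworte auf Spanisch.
Para resolver esto, necesitamos tomar 1 derivada de nuestra ecuación de la sacudida j(t) = 30 - 120·t. La derivada de la sacudida da el snap: s(t) = -120. De la ecuación del snap s(t) = -120, sustituimos t = 2 para obtener s = -120.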